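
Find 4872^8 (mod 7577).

Compute successive squares:
4872^1 ≡ 4872 (mod 7577)
4872^2 ≡ 4872^2 = 23736384 ≡ 5220 (mod 7577)
4872^4 ≡ 5220^2 = 27248400 ≡ 1508 (mod 7577)
4872^8 ≡ 1508^2 = 2274064 ≡ 964 (mod 7577)
So 4872^8 ≡ 964 (mod 7577).

964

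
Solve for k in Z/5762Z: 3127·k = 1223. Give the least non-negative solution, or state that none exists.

2195

gcd(3127, 5762) = 1, so a unique solution mod 5762 exists.
3127⁻¹ ≡ 1745 (mod 5762).
k ≡ 1745·1223 ≡ 2195 (mod 5762).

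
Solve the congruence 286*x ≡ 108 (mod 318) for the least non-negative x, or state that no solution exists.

gcd(286, 318) = 2, and 2 | 108, so solutions exist.
Divide through by 2: 143*x = 54 (mod 159).
143⁻¹ ≡ 149 (mod 159).
x ≡ 149*54 ≡ 96 (mod 159).
The smallest non-negative solution is x = 96.

96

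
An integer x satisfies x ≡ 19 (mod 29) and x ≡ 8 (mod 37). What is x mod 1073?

29⁻¹ mod 37: 29·23 ≡ 1 (mod 37), so 29⁻¹ ≡ 23.
x = 19 + 29·((8 − 19)·23 mod 37) = 19 + 29·6 = 193.

193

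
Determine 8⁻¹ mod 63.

8

63 = 7×8 + 7
8 = 1×7 + 1
7 = 7×1 + 0
gcd(8, 63) = 1, so the inverse exists.
Back-substitute for 1:
1 = 1×8 − 1×7
  = −1×63 + 8×8
So 8⁻¹ ≡ 8 (mod 63).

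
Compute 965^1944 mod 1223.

Compute successive squares:
1944 in binary is 11110011000, i.e. 1944 = 1024 + 512 + 256 + 128 + 16 + 8.
965^1 ≡ 965 (mod 1223)
965^2 ≡ 965^2 = 931225 ≡ 522 (mod 1223)
965^4 ≡ 522^2 = 272484 ≡ 978 (mod 1223)
965^8 ≡ 978^2 = 956484 ≡ 98 (mod 1223)
965^16 ≡ 98^2 = 9604 ≡ 1043 (mod 1223)
965^32 ≡ 1043^2 = 1087849 ≡ 602 (mod 1223)
965^64 ≡ 602^2 = 362404 ≡ 396 (mod 1223)
965^128 ≡ 396^2 = 156816 ≡ 272 (mod 1223)
965^256 ≡ 272^2 = 73984 ≡ 604 (mod 1223)
965^512 ≡ 604^2 = 364816 ≡ 362 (mod 1223)
965^1024 ≡ 362^2 = 131044 ≡ 183 (mod 1223)
965^1944 = 965^1024 * 965^512 * 965^256 * 965^128 * 965^16 * 965^8 ≡ 183 * 362 * 604 * 272 * 1043 * 98 (mod 1223).
Accumulate the product:
183 * 362 = 66246 ≡ 204
204 * 604 = 123216 ≡ 916
916 * 272 = 249152 ≡ 883
883 * 1043 = 920969 ≡ 50
50 * 98 = 4900 ≡ 8

8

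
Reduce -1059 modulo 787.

515

-1059 = -2·787 + 515, so -1059 ≡ 515 (mod 787).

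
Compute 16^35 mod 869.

35 in binary is 100011, i.e. 35 = 32 + 2 + 1.
16^1 ≡ 16 (mod 869)
16^2 ≡ 16^2 = 256 (mod 869)
16^4 ≡ 256^2 = 65536 ≡ 361 (mod 869)
16^8 ≡ 361^2 = 130321 ≡ 840 (mod 869)
16^16 ≡ 840^2 = 705600 ≡ 841 (mod 869)
16^32 ≡ 841^2 = 707281 ≡ 784 (mod 869)
16^35 = 16^32 × 16^2 × 16^1 ≡ 784 × 256 × 16 (mod 869).
Accumulate the product:
784 × 256 = 200704 ≡ 834
834 × 16 = 13344 ≡ 309

309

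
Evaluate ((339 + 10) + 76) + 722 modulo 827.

339 + 10 = 349
349 + 76 = 425
425 + 722 = 1147 ≡ 320 (mod 827)

320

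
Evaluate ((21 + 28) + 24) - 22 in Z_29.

22

21 + 28 = 49 ≡ 20 (mod 29)
20 + 24 = 44 ≡ 15 (mod 29)
15 - 22 = -7 ≡ 22 (mod 29)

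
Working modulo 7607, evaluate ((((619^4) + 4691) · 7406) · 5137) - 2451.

1559

(619)^4 ≡ 5655 (mod 7607)
5655 + 4691 = 10346 ≡ 2739 (mod 7607)
2739 · 7406 = 20285034 ≡ 4772 (mod 7607)
4772 · 5137 = 24513764 ≡ 4010 (mod 7607)
4010 - 2451 = 1559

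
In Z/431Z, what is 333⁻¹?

409

431 = 1*333 + 98
333 = 3*98 + 39
98 = 2*39 + 20
39 = 1*20 + 19
20 = 1*19 + 1
19 = 19*1 + 0
gcd(333, 431) = 1, so the inverse exists.
Bézout: 1 = 17*431 − 22*333.
So 333⁻¹ ≡ −22 ≡ 409 (mod 431).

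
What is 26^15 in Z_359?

269

15 in binary is 1111, i.e. 15 = 8 + 4 + 2 + 1.
26^1 ≡ 26 (mod 359)
26^2 ≡ 26^2 = 676 ≡ 317 (mod 359)
26^4 ≡ 317^2 = 100489 ≡ 328 (mod 359)
26^8 ≡ 328^2 = 107584 ≡ 243 (mod 359)
26^15 = 26^8 × 26^4 × 26^2 × 26^1 ≡ 243 × 328 × 317 × 26 (mod 359).
Accumulate the product:
243 × 328 = 79704 ≡ 6
6 × 317 = 1902 ≡ 107
107 × 26 = 2782 ≡ 269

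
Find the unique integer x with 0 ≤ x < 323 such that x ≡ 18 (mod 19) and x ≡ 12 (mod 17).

284

19⁻¹ mod 17: 19×9 ≡ 1 (mod 17), so 19⁻¹ ≡ 9.
x = 18 + 19×((12 − 18)×9 mod 17) = 18 + 19×14 = 284.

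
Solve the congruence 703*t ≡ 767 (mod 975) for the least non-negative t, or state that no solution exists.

689

gcd(703, 975) = 1, so a unique solution mod 975 exists.
703⁻¹ ≡ 742 (mod 975).
t ≡ 742*767 ≡ 689 (mod 975).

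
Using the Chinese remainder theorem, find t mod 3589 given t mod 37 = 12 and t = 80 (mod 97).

37⁻¹ mod 97: 37×21 ≡ 1 (mod 97), so 37⁻¹ ≡ 21.
t = 12 + 37×((80 − 12)×21 mod 97) = 12 + 37×70 = 2602.

2602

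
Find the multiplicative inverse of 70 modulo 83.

By the extended Euclidean algorithm:
83 = 1×70 + 13
70 = 5×13 + 5
13 = 2×5 + 3
5 = 1×3 + 2
3 = 1×2 + 1
2 = 2×1 + 0
gcd(70, 83) = 1, so the inverse exists.
Bézout: 1 = 27×83 − 32×70.
So 70⁻¹ ≡ −32 ≡ 51 (mod 83).

51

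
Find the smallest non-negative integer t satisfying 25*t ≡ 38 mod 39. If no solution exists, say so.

14

gcd(25, 39) = 1, so a unique solution mod 39 exists.
25⁻¹ ≡ 25 (mod 39).
t ≡ 25*38 ≡ 14 (mod 39).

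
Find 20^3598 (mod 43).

6

Using repeated squaring:
3598 in binary is 111000001110, i.e. 3598 = 2048 + 1024 + 512 + 8 + 4 + 2.
20^1 ≡ 20 (mod 43)
20^2 ≡ 20^2 = 400 ≡ 13 (mod 43)
20^4 ≡ 13^2 = 169 ≡ 40 (mod 43)
20^8 ≡ 40^2 = 1600 ≡ 9 (mod 43)
20^16 ≡ 9^2 = 81 ≡ 38 (mod 43)
20^32 ≡ 38^2 = 1444 ≡ 25 (mod 43)
20^64 ≡ 25^2 = 625 ≡ 23 (mod 43)
20^128 ≡ 23^2 = 529 ≡ 13 (mod 43)
20^256 ≡ 13^2 = 169 ≡ 40 (mod 43)
20^512 ≡ 40^2 = 1600 ≡ 9 (mod 43)
20^1024 ≡ 9^2 = 81 ≡ 38 (mod 43)
20^2048 ≡ 38^2 = 1444 ≡ 25 (mod 43)
20^3598 = 20^2048 × 20^1024 × 20^512 × 20^8 × 20^4 × 20^2 ≡ 25 × 38 × 9 × 9 × 40 × 13 (mod 43).
Accumulate the product:
25 × 38 = 950 ≡ 4
4 × 9 = 36
36 × 9 = 324 ≡ 23
23 × 40 = 920 ≡ 17
17 × 13 = 221 ≡ 6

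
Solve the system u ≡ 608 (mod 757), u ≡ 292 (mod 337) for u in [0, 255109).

89934

757⁻¹ mod 337: 757×134 ≡ 1 (mod 337), so 757⁻¹ ≡ 134.
u = 608 + 757×((292 − 608)×134 mod 337) = 608 + 757×118 = 89934.
Check: 89934 mod 757 = 608, 89934 mod 337 = 292. ✓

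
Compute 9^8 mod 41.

By square-and-multiply:
9^1 ≡ 9 (mod 41)
9^2 ≡ 9^2 = 81 ≡ 40 (mod 41)
9^4 ≡ 40^2 = 1600 ≡ 1 (mod 41)
9^8 ≡ 1^2 = 1 (mod 41)
So 9^8 ≡ 1 (mod 41).

1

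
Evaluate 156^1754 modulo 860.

176

156^1 ≡ 156 (mod 860)
156^2 ≡ 156^2 = 24336 ≡ 256 (mod 860)
156^4 ≡ 256^2 = 65536 ≡ 176 (mod 860)
156^8 ≡ 176^2 = 30976 ≡ 16 (mod 860)
156^16 ≡ 16^2 = 256 (mod 860)
156^32 ≡ 256^2 = 65536 ≡ 176 (mod 860)
156^64 ≡ 176^2 = 30976 ≡ 16 (mod 860)
156^128 ≡ 16^2 = 256 (mod 860)
156^256 ≡ 256^2 = 65536 ≡ 176 (mod 860)
156^512 ≡ 176^2 = 30976 ≡ 16 (mod 860)
156^1024 ≡ 16^2 = 256 (mod 860)
156^1754 = 156^1024 × 156^512 × 156^128 × 156^64 × 156^16 × 156^8 × 156^2 ≡ 256 × 16 × 256 × 16 × 256 × 16 × 256 (mod 860).
Accumulate the product:
256 × 16 = 4096 ≡ 656
656 × 256 = 167936 ≡ 236
236 × 16 = 3776 ≡ 336
336 × 256 = 86016 ≡ 16
16 × 16 = 256
256 × 256 = 65536 ≡ 176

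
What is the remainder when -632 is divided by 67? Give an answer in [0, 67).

38

-632 = -10×67 + 38, so -632 ≡ 38 (mod 67).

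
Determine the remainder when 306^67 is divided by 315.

306

67 in binary is 1000011, i.e. 67 = 64 + 2 + 1.
306^1 ≡ 306 (mod 315)
306^2 ≡ 306^2 = 93636 ≡ 81 (mod 315)
306^4 ≡ 81^2 = 6561 ≡ 261 (mod 315)
306^8 ≡ 261^2 = 68121 ≡ 81 (mod 315)
306^16 ≡ 81^2 = 6561 ≡ 261 (mod 315)
306^32 ≡ 261^2 = 68121 ≡ 81 (mod 315)
306^64 ≡ 81^2 = 6561 ≡ 261 (mod 315)
306^67 = 306^64 · 306^2 · 306^1 ≡ 261 · 81 · 306 (mod 315).
Accumulate the product:
261 · 81 = 21141 ≡ 36
36 · 306 = 11016 ≡ 306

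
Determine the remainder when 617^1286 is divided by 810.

169

By square-and-multiply:
1286 in binary is 10100000110, i.e. 1286 = 1024 + 256 + 4 + 2.
617^1 ≡ 617 (mod 810)
617^2 ≡ 617^2 = 380689 ≡ 799 (mod 810)
617^4 ≡ 799^2 = 638401 ≡ 121 (mod 810)
617^8 ≡ 121^2 = 14641 ≡ 61 (mod 810)
617^16 ≡ 61^2 = 3721 ≡ 481 (mod 810)
617^32 ≡ 481^2 = 231361 ≡ 511 (mod 810)
617^64 ≡ 511^2 = 261121 ≡ 301 (mod 810)
617^128 ≡ 301^2 = 90601 ≡ 691 (mod 810)
617^256 ≡ 691^2 = 477481 ≡ 391 (mod 810)
617^512 ≡ 391^2 = 152881 ≡ 601 (mod 810)
617^1024 ≡ 601^2 = 361201 ≡ 751 (mod 810)
617^1286 = 617^1024 * 617^256 * 617^4 * 617^2 ≡ 751 * 391 * 121 * 799 (mod 810).
Accumulate the product:
751 * 391 = 293641 ≡ 421
421 * 121 = 50941 ≡ 721
721 * 799 = 576079 ≡ 169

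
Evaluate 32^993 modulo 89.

993 in binary is 1111100001, i.e. 993 = 512 + 256 + 128 + 64 + 32 + 1.
32^1 ≡ 32 (mod 89)
32^2 ≡ 32^2 = 1024 ≡ 45 (mod 89)
32^4 ≡ 45^2 = 2025 ≡ 67 (mod 89)
32^8 ≡ 67^2 = 4489 ≡ 39 (mod 89)
32^16 ≡ 39^2 = 1521 ≡ 8 (mod 89)
32^32 ≡ 8^2 = 64 (mod 89)
32^64 ≡ 64^2 = 4096 ≡ 2 (mod 89)
32^128 ≡ 2^2 = 4 (mod 89)
32^256 ≡ 4^2 = 16 (mod 89)
32^512 ≡ 16^2 = 256 ≡ 78 (mod 89)
32^993 = 32^512 * 32^256 * 32^128 * 32^64 * 32^32 * 32^1 ≡ 78 * 16 * 4 * 2 * 64 * 32 (mod 89).
Accumulate the product:
78 * 16 = 1248 ≡ 2
2 * 4 = 8
8 * 2 = 16
16 * 64 = 1024 ≡ 45
45 * 32 = 1440 ≡ 16

16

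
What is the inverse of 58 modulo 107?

24

107 = 1·58 + 49
58 = 1·49 + 9
49 = 5·9 + 4
9 = 2·4 + 1
4 = 4·1 + 0
gcd(58, 107) = 1, so the inverse exists.
Bézout: 1 = −13·107 + 24·58.
So 58⁻¹ ≡ 24 (mod 107).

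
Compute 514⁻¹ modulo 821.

353

Run the extended Euclidean algorithm:
821 = 1*514 + 307
514 = 1*307 + 207
307 = 1*207 + 100
207 = 2*100 + 7
100 = 14*7 + 2
7 = 3*2 + 1
2 = 2*1 + 0
gcd(514, 821) = 1, so the inverse exists.
Bézout: 1 = −221*821 + 353*514.
So 514⁻¹ ≡ 353 (mod 821).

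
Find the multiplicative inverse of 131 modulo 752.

752 = 5*131 + 97
131 = 1*97 + 34
97 = 2*34 + 29
34 = 1*29 + 5
29 = 5*5 + 4
5 = 1*4 + 1
4 = 4*1 + 0
gcd(131, 752) = 1, so the inverse exists.
Back-substitute for 1:
1 = 1*5 − 1*4
  = −1*29 + 6*5
  = 6*34 − 7*29
  = −7*97 + 20*34
  = 20*131 − 27*97
  = −27*752 + 155*131
So 131⁻¹ ≡ 155 (mod 752).

155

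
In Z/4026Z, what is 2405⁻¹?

1823

Apply the Euclidean algorithm and back-substitute:
4026 = 1×2405 + 1621
2405 = 1×1621 + 784
1621 = 2×784 + 53
784 = 14×53 + 42
53 = 1×42 + 11
42 = 3×11 + 9
11 = 1×9 + 2
9 = 4×2 + 1
2 = 2×1 + 0
gcd(2405, 4026) = 1, so the inverse exists.
Back-substitute for 1:
1 = 1×9 − 4×2
  = −4×11 + 5×9
  = 5×42 − 19×11
  = −19×53 + 24×42
  = 24×784 − 355×53
  = −355×1621 + 734×784
  = 734×2405 − 1089×1621
  = −1089×4026 + 1823×2405
So 2405⁻¹ ≡ 1823 (mod 4026).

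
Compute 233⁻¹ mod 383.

By the extended Euclidean algorithm:
383 = 1×233 + 150
233 = 1×150 + 83
150 = 1×83 + 67
83 = 1×67 + 16
67 = 4×16 + 3
16 = 5×3 + 1
3 = 3×1 + 0
gcd(233, 383) = 1, so the inverse exists.
Bézout: 1 = −73×383 + 120×233.
So 233⁻¹ ≡ 120 (mod 383).

120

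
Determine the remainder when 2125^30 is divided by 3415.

1375

By square-and-multiply:
2125^1 ≡ 2125 (mod 3415)
2125^2 ≡ 2125^2 = 4515625 ≡ 995 (mod 3415)
2125^4 ≡ 995^2 = 990025 ≡ 3090 (mod 3415)
2125^8 ≡ 3090^2 = 9548100 ≡ 3175 (mod 3415)
2125^16 ≡ 3175^2 = 10080625 ≡ 2960 (mod 3415)
2125^30 = 2125^16 × 2125^8 × 2125^4 × 2125^2 ≡ 2960 × 3175 × 3090 × 995 (mod 3415).
Accumulate the product:
2960 × 3175 = 9398000 ≡ 3335
3335 × 3090 = 10305150 ≡ 2095
2095 × 995 = 2084525 ≡ 1375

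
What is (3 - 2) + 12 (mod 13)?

0

3 - 2 = 1
1 + 12 = 13 ≡ 0 (mod 13)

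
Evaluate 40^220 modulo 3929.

3031

40^1 ≡ 40 (mod 3929)
40^2 ≡ 40^2 = 1600 (mod 3929)
40^4 ≡ 1600^2 = 2560000 ≡ 2221 (mod 3929)
40^8 ≡ 2221^2 = 4932841 ≡ 1946 (mod 3929)
40^16 ≡ 1946^2 = 3786916 ≡ 3289 (mod 3929)
40^32 ≡ 3289^2 = 10817521 ≡ 984 (mod 3929)
40^64 ≡ 984^2 = 968256 ≡ 1722 (mod 3929)
40^128 ≡ 1722^2 = 2965284 ≡ 2818 (mod 3929)
40^220 = 40^128 * 40^64 * 40^16 * 40^8 * 40^4 ≡ 2818 * 1722 * 3289 * 1946 * 2221 (mod 3929).
Accumulate the product:
2818 * 1722 = 4852596 ≡ 281
281 * 3289 = 924209 ≡ 894
894 * 1946 = 1739724 ≡ 3106
3106 * 2221 = 6898426 ≡ 3031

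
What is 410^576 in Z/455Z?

365

Using repeated squaring:
410^1 ≡ 410 (mod 455)
410^2 ≡ 410^2 = 168100 ≡ 205 (mod 455)
410^4 ≡ 205^2 = 42025 ≡ 165 (mod 455)
410^8 ≡ 165^2 = 27225 ≡ 380 (mod 455)
410^16 ≡ 380^2 = 144400 ≡ 165 (mod 455)
410^32 ≡ 165^2 = 27225 ≡ 380 (mod 455)
410^64 ≡ 380^2 = 144400 ≡ 165 (mod 455)
410^128 ≡ 165^2 = 27225 ≡ 380 (mod 455)
410^256 ≡ 380^2 = 144400 ≡ 165 (mod 455)
410^512 ≡ 165^2 = 27225 ≡ 380 (mod 455)
410^576 = 410^512 * 410^64 ≡ 380 * 165 (mod 455).
380 * 165 = 62700 ≡ 365 (mod 455).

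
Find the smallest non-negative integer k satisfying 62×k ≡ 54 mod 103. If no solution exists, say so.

gcd(62, 103) = 1, so a unique solution mod 103 exists.
62⁻¹ ≡ 5 (mod 103).
k ≡ 5×54 ≡ 64 (mod 103).

64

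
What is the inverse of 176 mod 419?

419 = 2×176 + 67
176 = 2×67 + 42
67 = 1×42 + 25
42 = 1×25 + 17
25 = 1×17 + 8
17 = 2×8 + 1
8 = 8×1 + 0
gcd(176, 419) = 1, so the inverse exists.
Back-substitute for 1:
1 = 1×17 − 2×8
  = −2×25 + 3×17
  = 3×42 − 5×25
  = −5×67 + 8×42
  = 8×176 − 21×67
  = −21×419 + 50×176
So 176⁻¹ ≡ 50 (mod 419).

50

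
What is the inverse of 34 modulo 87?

64

Apply the Euclidean algorithm and back-substitute:
87 = 2·34 + 19
34 = 1·19 + 15
19 = 1·15 + 4
15 = 3·4 + 3
4 = 1·3 + 1
3 = 3·1 + 0
gcd(34, 87) = 1, so the inverse exists.
Bézout: 1 = 9·87 − 23·34.
So 34⁻¹ ≡ −23 ≡ 64 (mod 87).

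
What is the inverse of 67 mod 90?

43

Apply the Euclidean algorithm and back-substitute:
90 = 1*67 + 23
67 = 2*23 + 21
23 = 1*21 + 2
21 = 10*2 + 1
2 = 2*1 + 0
gcd(67, 90) = 1, so the inverse exists.
Back-substitute for 1:
1 = 1*21 − 10*2
  = −10*23 + 11*21
  = 11*67 − 32*23
  = −32*90 + 43*67
So 67⁻¹ ≡ 43 (mod 90).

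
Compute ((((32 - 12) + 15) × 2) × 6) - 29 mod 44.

39

32 - 12 = 20
20 + 15 = 35
35 × 2 = 70 ≡ 26 (mod 44)
26 × 6 = 156 ≡ 24 (mod 44)
24 - 29 = -5 ≡ 39 (mod 44)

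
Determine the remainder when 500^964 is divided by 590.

Compute successive squares:
964 in binary is 1111000100, i.e. 964 = 512 + 256 + 128 + 64 + 4.
500^1 ≡ 500 (mod 590)
500^2 ≡ 500^2 = 250000 ≡ 430 (mod 590)
500^4 ≡ 430^2 = 184900 ≡ 230 (mod 590)
500^8 ≡ 230^2 = 52900 ≡ 390 (mod 590)
500^16 ≡ 390^2 = 152100 ≡ 470 (mod 590)
500^32 ≡ 470^2 = 220900 ≡ 240 (mod 590)
500^64 ≡ 240^2 = 57600 ≡ 370 (mod 590)
500^128 ≡ 370^2 = 136900 ≡ 20 (mod 590)
500^256 ≡ 20^2 = 400 (mod 590)
500^512 ≡ 400^2 = 160000 ≡ 110 (mod 590)
500^964 = 500^512 * 500^256 * 500^128 * 500^64 * 500^4 ≡ 110 * 400 * 20 * 370 * 230 (mod 590).
Accumulate the product:
110 * 400 = 44000 ≡ 340
340 * 20 = 6800 ≡ 310
310 * 370 = 114700 ≡ 240
240 * 230 = 55200 ≡ 330

330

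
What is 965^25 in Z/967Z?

468

Compute successive squares:
25 in binary is 11001, i.e. 25 = 16 + 8 + 1.
965^1 ≡ 965 (mod 967)
965^2 ≡ 965^2 = 931225 ≡ 4 (mod 967)
965^4 ≡ 4^2 = 16 (mod 967)
965^8 ≡ 16^2 = 256 (mod 967)
965^16 ≡ 256^2 = 65536 ≡ 747 (mod 967)
965^25 = 965^16 * 965^8 * 965^1 ≡ 747 * 256 * 965 (mod 967).
Accumulate the product:
747 * 256 = 191232 ≡ 733
733 * 965 = 707345 ≡ 468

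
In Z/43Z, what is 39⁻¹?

32

Apply the Euclidean algorithm and back-substitute:
43 = 1×39 + 4
39 = 9×4 + 3
4 = 1×3 + 1
3 = 3×1 + 0
gcd(39, 43) = 1, so the inverse exists.
Bézout: 1 = 10×43 − 11×39.
So 39⁻¹ ≡ −11 ≡ 32 (mod 43).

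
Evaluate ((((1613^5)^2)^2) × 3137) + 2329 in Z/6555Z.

4446

(1613)^5 ≡ 3578 (mod 6555)
(3578)^2 ≡ 169 (mod 6555)
(169)^2 ≡ 2341 (mod 6555)
2341 × 3137 = 7343717 ≡ 2117 (mod 6555)
2117 + 2329 = 4446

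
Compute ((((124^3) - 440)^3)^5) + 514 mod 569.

(124)^3 ≡ 474 (mod 569)
474 - 440 = 34
(34)^3 ≡ 43 (mod 569)
(43)^5 ≡ 465 (mod 569)
465 + 514 = 979 ≡ 410 (mod 569)

410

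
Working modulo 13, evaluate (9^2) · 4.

12

(9)^2 ≡ 3 (mod 13)
3 · 4 = 12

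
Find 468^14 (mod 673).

By square-and-multiply:
14 in binary is 1110, i.e. 14 = 8 + 4 + 2.
468^1 ≡ 468 (mod 673)
468^2 ≡ 468^2 = 219024 ≡ 299 (mod 673)
468^4 ≡ 299^2 = 89401 ≡ 565 (mod 673)
468^8 ≡ 565^2 = 319225 ≡ 223 (mod 673)
468^14 = 468^8 * 468^4 * 468^2 ≡ 223 * 565 * 299 (mod 673).
Accumulate the product:
223 * 565 = 125995 ≡ 144
144 * 299 = 43056 ≡ 657

657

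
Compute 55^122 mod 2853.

Using repeated squaring:
122 in binary is 1111010, i.e. 122 = 64 + 32 + 16 + 8 + 2.
55^1 ≡ 55 (mod 2853)
55^2 ≡ 55^2 = 3025 ≡ 172 (mod 2853)
55^4 ≡ 172^2 = 29584 ≡ 1054 (mod 2853)
55^8 ≡ 1054^2 = 1110916 ≡ 1099 (mod 2853)
55^16 ≡ 1099^2 = 1207801 ≡ 982 (mod 2853)
55^32 ≡ 982^2 = 964324 ≡ 10 (mod 2853)
55^64 ≡ 10^2 = 100 (mod 2853)
55^122 = 55^64 * 55^32 * 55^16 * 55^8 * 55^2 ≡ 100 * 10 * 982 * 1099 * 172 (mod 2853).
Accumulate the product:
100 * 10 = 1000
1000 * 982 = 982000 ≡ 568
568 * 1099 = 624232 ≡ 2278
2278 * 172 = 391816 ≡ 955

955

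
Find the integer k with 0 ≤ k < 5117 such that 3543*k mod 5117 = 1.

Run the extended Euclidean algorithm:
5117 = 1*3543 + 1574
3543 = 2*1574 + 395
1574 = 3*395 + 389
395 = 1*389 + 6
389 = 64*6 + 5
6 = 1*5 + 1
5 = 5*1 + 0
gcd(3543, 5117) = 1, so the inverse exists.
Back-substitute for 1:
1 = 1*6 − 1*5
  = −1*389 + 65*6
  = 65*395 − 66*389
  = −66*1574 + 263*395
  = 263*3543 − 592*1574
  = −592*5117 + 855*3543
So 3543⁻¹ ≡ 855 (mod 5117).

855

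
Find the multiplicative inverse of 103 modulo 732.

By the extended Euclidean algorithm:
732 = 7×103 + 11
103 = 9×11 + 4
11 = 2×4 + 3
4 = 1×3 + 1
3 = 3×1 + 0
gcd(103, 732) = 1, so the inverse exists.
Bézout: 1 = −28×732 + 199×103.
So 103⁻¹ ≡ 199 (mod 732).

199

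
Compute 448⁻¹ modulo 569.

By the extended Euclidean algorithm:
569 = 1*448 + 121
448 = 3*121 + 85
121 = 1*85 + 36
85 = 2*36 + 13
36 = 2*13 + 10
13 = 1*10 + 3
10 = 3*3 + 1
3 = 3*1 + 0
gcd(448, 569) = 1, so the inverse exists.
Back-substitute for 1:
1 = 1*10 − 3*3
  = −3*13 + 4*10
  = 4*36 − 11*13
  = −11*85 + 26*36
  = 26*121 − 37*85
  = −37*448 + 137*121
  = 137*569 − 174*448
So 448⁻¹ ≡ −174 ≡ 395 (mod 569).

395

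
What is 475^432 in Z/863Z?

475

432 in binary is 110110000, i.e. 432 = 256 + 128 + 32 + 16.
475^1 ≡ 475 (mod 863)
475^2 ≡ 475^2 = 225625 ≡ 382 (mod 863)
475^4 ≡ 382^2 = 145924 ≡ 77 (mod 863)
475^8 ≡ 77^2 = 5929 ≡ 751 (mod 863)
475^16 ≡ 751^2 = 564001 ≡ 462 (mod 863)
475^32 ≡ 462^2 = 213444 ≡ 283 (mod 863)
475^64 ≡ 283^2 = 80089 ≡ 693 (mod 863)
475^128 ≡ 693^2 = 480249 ≡ 421 (mod 863)
475^256 ≡ 421^2 = 177241 ≡ 326 (mod 863)
475^432 = 475^256 · 475^128 · 475^32 · 475^16 ≡ 326 · 421 · 283 · 462 (mod 863).
Accumulate the product:
326 · 421 = 137246 ≡ 29
29 · 283 = 8207 ≡ 440
440 · 462 = 203280 ≡ 475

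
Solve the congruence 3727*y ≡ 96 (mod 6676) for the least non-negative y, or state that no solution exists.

gcd(3727, 6676) = 1, so a unique solution mod 6676 exists.
3727⁻¹ ≡ 5775 (mod 6676).
y ≡ 5775*96 ≡ 292 (mod 6676).

292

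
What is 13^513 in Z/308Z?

41

Using repeated squaring:
513 in binary is 1000000001, i.e. 513 = 512 + 1.
13^1 ≡ 13 (mod 308)
13^2 ≡ 13^2 = 169 (mod 308)
13^4 ≡ 169^2 = 28561 ≡ 225 (mod 308)
13^8 ≡ 225^2 = 50625 ≡ 113 (mod 308)
13^16 ≡ 113^2 = 12769 ≡ 141 (mod 308)
13^32 ≡ 141^2 = 19881 ≡ 169 (mod 308)
13^64 ≡ 169^2 = 28561 ≡ 225 (mod 308)
13^128 ≡ 225^2 = 50625 ≡ 113 (mod 308)
13^256 ≡ 113^2 = 12769 ≡ 141 (mod 308)
13^512 ≡ 141^2 = 19881 ≡ 169 (mod 308)
13^513 = 13^512 · 13^1 ≡ 169 · 13 (mod 308).
169 · 13 = 2197 ≡ 41 (mod 308).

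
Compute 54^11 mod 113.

Using repeated squaring:
54^1 ≡ 54 (mod 113)
54^2 ≡ 54^2 = 2916 ≡ 91 (mod 113)
54^4 ≡ 91^2 = 8281 ≡ 32 (mod 113)
54^8 ≡ 32^2 = 1024 ≡ 7 (mod 113)
54^11 = 54^8 · 54^2 · 54^1 ≡ 7 · 91 · 54 (mod 113).
Accumulate the product:
7 · 91 = 637 ≡ 72
72 · 54 = 3888 ≡ 46

46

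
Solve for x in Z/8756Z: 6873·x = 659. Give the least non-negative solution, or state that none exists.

gcd(6873, 8756) = 1, so a unique solution mod 8756 exists.
6873⁻¹ ≡ 93 (mod 8756).
x ≡ 93·659 ≡ 8751 (mod 8756).

8751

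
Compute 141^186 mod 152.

By square-and-multiply:
186 in binary is 10111010, i.e. 186 = 128 + 32 + 16 + 8 + 2.
141^1 ≡ 141 (mod 152)
141^2 ≡ 141^2 = 19881 ≡ 121 (mod 152)
141^4 ≡ 121^2 = 14641 ≡ 49 (mod 152)
141^8 ≡ 49^2 = 2401 ≡ 121 (mod 152)
141^16 ≡ 121^2 = 14641 ≡ 49 (mod 152)
141^32 ≡ 49^2 = 2401 ≡ 121 (mod 152)
141^64 ≡ 121^2 = 14641 ≡ 49 (mod 152)
141^128 ≡ 49^2 = 2401 ≡ 121 (mod 152)
141^186 = 141^128 × 141^32 × 141^16 × 141^8 × 141^2 ≡ 121 × 121 × 49 × 121 × 121 (mod 152).
Accumulate the product:
121 × 121 = 14641 ≡ 49
49 × 49 = 2401 ≡ 121
121 × 121 = 14641 ≡ 49
49 × 121 = 5929 ≡ 1

1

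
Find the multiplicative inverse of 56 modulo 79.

24

By the extended Euclidean algorithm:
79 = 1×56 + 23
56 = 2×23 + 10
23 = 2×10 + 3
10 = 3×3 + 1
3 = 3×1 + 0
gcd(56, 79) = 1, so the inverse exists.
Bézout: 1 = −17×79 + 24×56.
So 56⁻¹ ≡ 24 (mod 79).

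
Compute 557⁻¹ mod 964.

Run the extended Euclidean algorithm:
964 = 1·557 + 407
557 = 1·407 + 150
407 = 2·150 + 107
150 = 1·107 + 43
107 = 2·43 + 21
43 = 2·21 + 1
21 = 21·1 + 0
gcd(557, 964) = 1, so the inverse exists.
Back-substitute for 1:
1 = 1·43 − 2·21
  = −2·107 + 5·43
  = 5·150 − 7·107
  = −7·407 + 19·150
  = 19·557 − 26·407
  = −26·964 + 45·557
So 557⁻¹ ≡ 45 (mod 964).

45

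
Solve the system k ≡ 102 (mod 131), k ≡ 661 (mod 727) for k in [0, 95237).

33376

131⁻¹ mod 727: 131*111 ≡ 1 (mod 727), so 131⁻¹ ≡ 111.
k = 102 + 131*((661 − 102)*111 mod 727) = 102 + 131*254 = 33376.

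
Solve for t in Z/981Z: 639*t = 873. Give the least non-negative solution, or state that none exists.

gcd(639, 981) = 9, and 9 | 873, so solutions exist.
Divide through by 9: 71*t mod 109 = 97.
71⁻¹ ≡ 43 (mod 109).
t ≡ 43*97 ≡ 29 (mod 109).
The smallest non-negative solution is t = 29.

29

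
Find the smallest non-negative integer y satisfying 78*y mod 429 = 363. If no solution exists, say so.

gcd(78, 429) = 39, and 39 does not divide 363.
So the congruence has no solution.

no solution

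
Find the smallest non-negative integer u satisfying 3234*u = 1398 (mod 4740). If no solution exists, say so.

gcd(3234, 4740) = 6, and 6 | 1398, so solutions exist.
Divide through by 6: 539*u = 233 (mod 790).
539⁻¹ ≡ 299 (mod 790).
u ≡ 299*233 ≡ 147 (mod 790).
The smallest non-negative solution is u = 147.

147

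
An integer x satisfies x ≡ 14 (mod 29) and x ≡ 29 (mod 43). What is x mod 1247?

29⁻¹ mod 43: 29×3 ≡ 1 (mod 43), so 29⁻¹ ≡ 3.
x = 14 + 29×((29 − 14)×3 mod 43) = 14 + 29×2 = 72.

72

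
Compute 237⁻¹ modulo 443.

243

Run the extended Euclidean algorithm:
443 = 1*237 + 206
237 = 1*206 + 31
206 = 6*31 + 20
31 = 1*20 + 11
20 = 1*11 + 9
11 = 1*9 + 2
9 = 4*2 + 1
2 = 2*1 + 0
gcd(237, 443) = 1, so the inverse exists.
Bézout: 1 = 107*443 − 200*237.
So 237⁻¹ ≡ −200 ≡ 243 (mod 443).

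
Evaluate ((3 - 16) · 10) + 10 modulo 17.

16

3 - 16 = -13 ≡ 4 (mod 17)
4 · 10 = 40 ≡ 6 (mod 17)
6 + 10 = 16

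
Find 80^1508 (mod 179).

By square-and-multiply:
1508 in binary is 10111100100, i.e. 1508 = 1024 + 256 + 128 + 64 + 32 + 4.
80^1 ≡ 80 (mod 179)
80^2 ≡ 80^2 = 6400 ≡ 135 (mod 179)
80^4 ≡ 135^2 = 18225 ≡ 146 (mod 179)
80^8 ≡ 146^2 = 21316 ≡ 15 (mod 179)
80^16 ≡ 15^2 = 225 ≡ 46 (mod 179)
80^32 ≡ 46^2 = 2116 ≡ 147 (mod 179)
80^64 ≡ 147^2 = 21609 ≡ 129 (mod 179)
80^128 ≡ 129^2 = 16641 ≡ 173 (mod 179)
80^256 ≡ 173^2 = 29929 ≡ 36 (mod 179)
80^512 ≡ 36^2 = 1296 ≡ 43 (mod 179)
80^1024 ≡ 43^2 = 1849 ≡ 59 (mod 179)
80^1508 = 80^1024 * 80^256 * 80^128 * 80^64 * 80^32 * 80^4 ≡ 59 * 36 * 173 * 129 * 147 * 146 (mod 179).
Accumulate the product:
59 * 36 = 2124 ≡ 155
155 * 173 = 26815 ≡ 144
144 * 129 = 18576 ≡ 139
139 * 147 = 20433 ≡ 27
27 * 146 = 3942 ≡ 4

4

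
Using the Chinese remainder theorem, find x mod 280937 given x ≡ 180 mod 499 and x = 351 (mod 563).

178822

499⁻¹ mod 563: 499×519 ≡ 1 (mod 563), so 499⁻¹ ≡ 519.
x = 180 + 499×((351 − 180)×519 mod 563) = 180 + 499×358 = 178822.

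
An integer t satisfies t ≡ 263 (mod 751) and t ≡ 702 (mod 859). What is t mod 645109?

504935

751⁻¹ mod 859: 751*342 ≡ 1 (mod 859), so 751⁻¹ ≡ 342.
t = 263 + 751*((702 − 263)*342 mod 859) = 263 + 751*672 = 504935.
Check: 504935 mod 751 = 263, 504935 mod 859 = 702. ✓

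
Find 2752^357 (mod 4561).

Compute successive squares:
357 in binary is 101100101, i.e. 357 = 256 + 64 + 32 + 4 + 1.
2752^1 ≡ 2752 (mod 4561)
2752^2 ≡ 2752^2 = 7573504 ≡ 2244 (mod 4561)
2752^4 ≡ 2244^2 = 5035536 ≡ 192 (mod 4561)
2752^8 ≡ 192^2 = 36864 ≡ 376 (mod 4561)
2752^16 ≡ 376^2 = 141376 ≡ 4546 (mod 4561)
2752^32 ≡ 4546^2 = 20666116 ≡ 225 (mod 4561)
2752^64 ≡ 225^2 = 50625 ≡ 454 (mod 4561)
2752^128 ≡ 454^2 = 206116 ≡ 871 (mod 4561)
2752^256 ≡ 871^2 = 758641 ≡ 1515 (mod 4561)
2752^357 = 2752^256 × 2752^64 × 2752^32 × 2752^4 × 2752^1 ≡ 1515 × 454 × 225 × 192 × 2752 (mod 4561).
Accumulate the product:
1515 × 454 = 687810 ≡ 3660
3660 × 225 = 823500 ≡ 2520
2520 × 192 = 483840 ≡ 374
374 × 2752 = 1029248 ≡ 3023

3023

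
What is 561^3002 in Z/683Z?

529

Using repeated squaring:
3002 in binary is 101110111010, i.e. 3002 = 2048 + 512 + 256 + 128 + 32 + 16 + 8 + 2.
561^1 ≡ 561 (mod 683)
561^2 ≡ 561^2 = 314721 ≡ 541 (mod 683)
561^4 ≡ 541^2 = 292681 ≡ 357 (mod 683)
561^8 ≡ 357^2 = 127449 ≡ 411 (mod 683)
561^16 ≡ 411^2 = 168921 ≡ 220 (mod 683)
561^32 ≡ 220^2 = 48400 ≡ 590 (mod 683)
561^64 ≡ 590^2 = 348100 ≡ 453 (mod 683)
561^128 ≡ 453^2 = 205209 ≡ 309 (mod 683)
561^256 ≡ 309^2 = 95481 ≡ 544 (mod 683)
561^512 ≡ 544^2 = 295936 ≡ 197 (mod 683)
561^1024 ≡ 197^2 = 38809 ≡ 561 (mod 683)
561^2048 ≡ 561^2 = 314721 ≡ 541 (mod 683)
561^3002 = 561^2048 × 561^512 × 561^256 × 561^128 × 561^32 × 561^16 × 561^8 × 561^2 ≡ 541 × 197 × 544 × 309 × 590 × 220 × 411 × 541 (mod 683).
Accumulate the product:
541 × 197 = 106577 ≡ 29
29 × 544 = 15776 ≡ 67
67 × 309 = 20703 ≡ 213
213 × 590 = 125670 ≡ 681
681 × 220 = 149820 ≡ 243
243 × 411 = 99873 ≡ 155
155 × 541 = 83855 ≡ 529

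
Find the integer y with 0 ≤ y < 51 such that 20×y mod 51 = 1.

51 = 2*20 + 11
20 = 1*11 + 9
11 = 1*9 + 2
9 = 4*2 + 1
2 = 2*1 + 0
gcd(20, 51) = 1, so the inverse exists.
Bézout: 1 = −9*51 + 23*20.
So 20⁻¹ ≡ 23 (mod 51).

23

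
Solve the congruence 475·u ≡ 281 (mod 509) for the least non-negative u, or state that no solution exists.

gcd(475, 509) = 1, so a unique solution mod 509 exists.
475⁻¹ ≡ 494 (mod 509).
u ≡ 494·281 ≡ 366 (mod 509).

366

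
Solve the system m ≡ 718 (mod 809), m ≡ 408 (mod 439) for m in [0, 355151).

153619

809⁻¹ mod 439: 809·369 ≡ 1 (mod 439), so 809⁻¹ ≡ 369.
m = 718 + 809·((408 − 718)·369 mod 439) = 718 + 809·189 = 153619.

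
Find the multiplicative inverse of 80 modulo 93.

50

By the extended Euclidean algorithm:
93 = 1·80 + 13
80 = 6·13 + 2
13 = 6·2 + 1
2 = 2·1 + 0
gcd(80, 93) = 1, so the inverse exists.
Bézout: 1 = 37·93 − 43·80.
So 80⁻¹ ≡ −43 ≡ 50 (mod 93).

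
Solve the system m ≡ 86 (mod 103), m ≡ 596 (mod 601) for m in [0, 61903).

18626

103⁻¹ mod 601: 103·566 ≡ 1 (mod 601), so 103⁻¹ ≡ 566.
m = 86 + 103·((596 − 86)·566 mod 601) = 86 + 103·180 = 18626.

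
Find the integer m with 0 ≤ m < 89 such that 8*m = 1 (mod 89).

89 = 11*8 + 1
8 = 8*1 + 0
gcd(8, 89) = 1, so the inverse exists.
Back-substitute for 1:
1 = 1*89 − 11*8
So 8⁻¹ ≡ −11 ≡ 78 (mod 89).

78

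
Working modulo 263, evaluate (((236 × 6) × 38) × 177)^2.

236 × 6 = 1416 ≡ 101 (mod 263)
101 × 38 = 3838 ≡ 156 (mod 263)
156 × 177 = 27612 ≡ 260 (mod 263)
(260)^2 ≡ 9 (mod 263)

9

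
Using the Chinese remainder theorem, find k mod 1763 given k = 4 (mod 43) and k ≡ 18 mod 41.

43⁻¹ mod 41: 43*21 ≡ 1 (mod 41), so 43⁻¹ ≡ 21.
k = 4 + 43*((18 − 4)*21 mod 41) = 4 + 43*7 = 305.

305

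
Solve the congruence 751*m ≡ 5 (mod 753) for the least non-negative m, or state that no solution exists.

gcd(751, 753) = 1, so a unique solution mod 753 exists.
751⁻¹ ≡ 376 (mod 753).
m ≡ 376*5 ≡ 374 (mod 753).

374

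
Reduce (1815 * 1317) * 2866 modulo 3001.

1815 * 1317 = 2390355 ≡ 1559 (mod 3001)
1559 * 2866 = 4468094 ≡ 2606 (mod 3001)

2606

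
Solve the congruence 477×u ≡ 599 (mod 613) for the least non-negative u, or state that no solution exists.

gcd(477, 613) = 1, so a unique solution mod 613 exists.
477⁻¹ ≡ 311 (mod 613).
u ≡ 311×599 ≡ 550 (mod 613).

550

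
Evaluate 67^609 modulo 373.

176

67^1 ≡ 67 (mod 373)
67^2 ≡ 67^2 = 4489 ≡ 13 (mod 373)
67^4 ≡ 13^2 = 169 (mod 373)
67^8 ≡ 169^2 = 28561 ≡ 213 (mod 373)
67^16 ≡ 213^2 = 45369 ≡ 236 (mod 373)
67^32 ≡ 236^2 = 55696 ≡ 119 (mod 373)
67^64 ≡ 119^2 = 14161 ≡ 360 (mod 373)
67^128 ≡ 360^2 = 129600 ≡ 169 (mod 373)
67^256 ≡ 169^2 = 28561 ≡ 213 (mod 373)
67^512 ≡ 213^2 = 45369 ≡ 236 (mod 373)
67^609 = 67^512 · 67^64 · 67^32 · 67^1 ≡ 236 · 360 · 119 · 67 (mod 373).
Accumulate the product:
236 · 360 = 84960 ≡ 289
289 · 119 = 34391 ≡ 75
75 · 67 = 5025 ≡ 176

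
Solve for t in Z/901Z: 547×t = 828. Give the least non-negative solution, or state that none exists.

gcd(547, 901) = 1, so a unique solution mod 901 exists.
547⁻¹ ≡ 873 (mod 901).
t ≡ 873×828 ≡ 242 (mod 901).

242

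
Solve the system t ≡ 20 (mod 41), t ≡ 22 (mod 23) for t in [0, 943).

41⁻¹ mod 23: 41*9 ≡ 1 (mod 23), so 41⁻¹ ≡ 9.
t = 20 + 41*((22 − 20)*9 mod 23) = 20 + 41*18 = 758.

758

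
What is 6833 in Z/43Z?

6833 = 158·43 + 39, so 6833 ≡ 39 (mod 43).

39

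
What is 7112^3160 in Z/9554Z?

Using repeated squaring:
3160 in binary is 110001011000, i.e. 3160 = 2048 + 1024 + 64 + 16 + 8.
7112^1 ≡ 7112 (mod 9554)
7112^2 ≡ 7112^2 = 50580544 ≡ 1668 (mod 9554)
7112^4 ≡ 1668^2 = 2782224 ≡ 2010 (mod 9554)
7112^8 ≡ 2010^2 = 4040100 ≡ 8312 (mod 9554)
7112^16 ≡ 8312^2 = 69089344 ≡ 4370 (mod 9554)
7112^32 ≡ 4370^2 = 19096900 ≡ 8008 (mod 9554)
7112^64 ≡ 8008^2 = 64128064 ≡ 1616 (mod 9554)
7112^128 ≡ 1616^2 = 2611456 ≡ 3214 (mod 9554)
7112^256 ≡ 3214^2 = 10329796 ≡ 1922 (mod 9554)
7112^512 ≡ 1922^2 = 3694084 ≡ 6240 (mod 9554)
7112^1024 ≡ 6240^2 = 38937600 ≡ 5050 (mod 9554)
7112^2048 ≡ 5050^2 = 25502500 ≡ 2874 (mod 9554)
7112^3160 = 7112^2048 * 7112^1024 * 7112^64 * 7112^16 * 7112^8 ≡ 2874 * 5050 * 1616 * 4370 * 8312 (mod 9554).
Accumulate the product:
2874 * 5050 = 14513700 ≡ 1174
1174 * 1616 = 1897184 ≡ 5492
5492 * 4370 = 24000040 ≡ 392
392 * 8312 = 3258304 ≡ 390

390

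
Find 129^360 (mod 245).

1

Using repeated squaring:
360 in binary is 101101000, i.e. 360 = 256 + 64 + 32 + 8.
129^1 ≡ 129 (mod 245)
129^2 ≡ 129^2 = 16641 ≡ 226 (mod 245)
129^4 ≡ 226^2 = 51076 ≡ 116 (mod 245)
129^8 ≡ 116^2 = 13456 ≡ 226 (mod 245)
129^16 ≡ 226^2 = 51076 ≡ 116 (mod 245)
129^32 ≡ 116^2 = 13456 ≡ 226 (mod 245)
129^64 ≡ 226^2 = 51076 ≡ 116 (mod 245)
129^128 ≡ 116^2 = 13456 ≡ 226 (mod 245)
129^256 ≡ 226^2 = 51076 ≡ 116 (mod 245)
129^360 = 129^256 · 129^64 · 129^32 · 129^8 ≡ 116 · 116 · 226 · 226 (mod 245).
Accumulate the product:
116 · 116 = 13456 ≡ 226
226 · 226 = 51076 ≡ 116
116 · 226 = 26216 ≡ 1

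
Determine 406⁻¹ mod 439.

133

Run the extended Euclidean algorithm:
439 = 1*406 + 33
406 = 12*33 + 10
33 = 3*10 + 3
10 = 3*3 + 1
3 = 3*1 + 0
gcd(406, 439) = 1, so the inverse exists.
Back-substitute for 1:
1 = 1*10 − 3*3
  = −3*33 + 10*10
  = 10*406 − 123*33
  = −123*439 + 133*406
So 406⁻¹ ≡ 133 (mod 439).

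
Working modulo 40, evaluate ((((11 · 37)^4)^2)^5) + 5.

6

11 · 37 = 407 ≡ 7 (mod 40)
(7)^4 ≡ 1 (mod 40)
(1)^2 ≡ 1 (mod 40)
(1)^5 ≡ 1 (mod 40)
1 + 5 = 6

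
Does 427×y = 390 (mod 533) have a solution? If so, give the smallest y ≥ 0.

117

gcd(427, 533) = 1, so a unique solution mod 533 exists.
427⁻¹ ≡ 357 (mod 533).
y ≡ 357×390 ≡ 117 (mod 533).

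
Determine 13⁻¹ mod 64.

5

Run the extended Euclidean algorithm:
64 = 4·13 + 12
13 = 1·12 + 1
12 = 12·1 + 0
gcd(13, 64) = 1, so the inverse exists.
Back-substitute for 1:
1 = 1·13 − 1·12
  = −1·64 + 5·13
So 13⁻¹ ≡ 5 (mod 64).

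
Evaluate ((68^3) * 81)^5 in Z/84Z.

(68)^3 ≡ 20 (mod 84)
20 * 81 = 1620 ≡ 24 (mod 84)
(24)^5 ≡ 12 (mod 84)

12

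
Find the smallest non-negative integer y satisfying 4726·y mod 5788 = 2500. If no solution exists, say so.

232

gcd(4726, 5788) = 2, and 2 | 2500, so solutions exist.
Divide through by 2: 2363·y ≡ 1250 mod 2894.
2363⁻¹ ≡ 109 (mod 2894).
y ≡ 109·1250 ≡ 232 (mod 2894).
The smallest non-negative solution is y = 232.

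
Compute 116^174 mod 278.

64

By square-and-multiply:
174 in binary is 10101110, i.e. 174 = 128 + 32 + 8 + 4 + 2.
116^1 ≡ 116 (mod 278)
116^2 ≡ 116^2 = 13456 ≡ 112 (mod 278)
116^4 ≡ 112^2 = 12544 ≡ 34 (mod 278)
116^8 ≡ 34^2 = 1156 ≡ 44 (mod 278)
116^16 ≡ 44^2 = 1936 ≡ 268 (mod 278)
116^32 ≡ 268^2 = 71824 ≡ 100 (mod 278)
116^64 ≡ 100^2 = 10000 ≡ 270 (mod 278)
116^128 ≡ 270^2 = 72900 ≡ 64 (mod 278)
116^174 = 116^128 · 116^32 · 116^8 · 116^4 · 116^2 ≡ 64 · 100 · 44 · 34 · 112 (mod 278).
Accumulate the product:
64 · 100 = 6400 ≡ 6
6 · 44 = 264
264 · 34 = 8976 ≡ 80
80 · 112 = 8960 ≡ 64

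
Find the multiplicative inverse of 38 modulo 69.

69 = 1×38 + 31
38 = 1×31 + 7
31 = 4×7 + 3
7 = 2×3 + 1
3 = 3×1 + 0
gcd(38, 69) = 1, so the inverse exists.
Back-substitute for 1:
1 = 1×7 − 2×3
  = −2×31 + 9×7
  = 9×38 − 11×31
  = −11×69 + 20×38
So 38⁻¹ ≡ 20 (mod 69).

20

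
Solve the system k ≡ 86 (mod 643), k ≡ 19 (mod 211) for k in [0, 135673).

90749

643⁻¹ mod 211: 643×190 ≡ 1 (mod 211), so 643⁻¹ ≡ 190.
k = 86 + 643×((19 − 86)×190 mod 211) = 86 + 643×141 = 90749.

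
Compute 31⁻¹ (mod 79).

51

Run the extended Euclidean algorithm:
79 = 2*31 + 17
31 = 1*17 + 14
17 = 1*14 + 3
14 = 4*3 + 2
3 = 1*2 + 1
2 = 2*1 + 0
gcd(31, 79) = 1, so the inverse exists.
Bézout: 1 = 11*79 − 28*31.
So 31⁻¹ ≡ −28 ≡ 51 (mod 79).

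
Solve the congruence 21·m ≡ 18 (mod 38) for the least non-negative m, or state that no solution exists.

gcd(21, 38) = 1, so a unique solution mod 38 exists.
21⁻¹ ≡ 29 (mod 38).
m ≡ 29·18 ≡ 28 (mod 38).

28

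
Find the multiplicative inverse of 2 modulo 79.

By the extended Euclidean algorithm:
79 = 39*2 + 1
2 = 2*1 + 0
gcd(2, 79) = 1, so the inverse exists.
Back-substitute for 1:
1 = 1*79 − 39*2
So 2⁻¹ ≡ −39 ≡ 40 (mod 79).

40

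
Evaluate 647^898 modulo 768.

647^1 ≡ 647 (mod 768)
647^2 ≡ 647^2 = 418609 ≡ 49 (mod 768)
647^4 ≡ 49^2 = 2401 ≡ 97 (mod 768)
647^8 ≡ 97^2 = 9409 ≡ 193 (mod 768)
647^16 ≡ 193^2 = 37249 ≡ 385 (mod 768)
647^32 ≡ 385^2 = 148225 ≡ 1 (mod 768)
647^64 ≡ 1^2 = 1 (mod 768)
647^128 ≡ 1^2 = 1 (mod 768)
647^256 ≡ 1^2 = 1 (mod 768)
647^512 ≡ 1^2 = 1 (mod 768)
647^898 = 647^512 × 647^256 × 647^128 × 647^2 ≡ 1 × 1 × 1 × 49 (mod 768).
Accumulate the product:
1 × 1 = 1
1 × 1 = 1
1 × 49 = 49

49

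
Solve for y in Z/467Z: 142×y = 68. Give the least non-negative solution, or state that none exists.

gcd(142, 467) = 1, so a unique solution mod 467 exists.
142⁻¹ ≡ 148 (mod 467).
y ≡ 148×68 ≡ 257 (mod 467).

257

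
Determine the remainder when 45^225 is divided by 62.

45^1 ≡ 45 (mod 62)
45^2 ≡ 45^2 = 2025 ≡ 41 (mod 62)
45^4 ≡ 41^2 = 1681 ≡ 7 (mod 62)
45^8 ≡ 7^2 = 49 (mod 62)
45^16 ≡ 49^2 = 2401 ≡ 45 (mod 62)
45^32 ≡ 45^2 = 2025 ≡ 41 (mod 62)
45^64 ≡ 41^2 = 1681 ≡ 7 (mod 62)
45^128 ≡ 7^2 = 49 (mod 62)
45^225 = 45^128 × 45^64 × 45^32 × 45^1 ≡ 49 × 7 × 41 × 45 (mod 62).
Accumulate the product:
49 × 7 = 343 ≡ 33
33 × 41 = 1353 ≡ 51
51 × 45 = 2295 ≡ 1

1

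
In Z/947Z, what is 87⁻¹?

664

Apply the Euclidean algorithm and back-substitute:
947 = 10·87 + 77
87 = 1·77 + 10
77 = 7·10 + 7
10 = 1·7 + 3
7 = 2·3 + 1
3 = 3·1 + 0
gcd(87, 947) = 1, so the inverse exists.
Bézout: 1 = 26·947 − 283·87.
So 87⁻¹ ≡ −283 ≡ 664 (mod 947).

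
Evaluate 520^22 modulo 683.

67

22 in binary is 10110, i.e. 22 = 16 + 4 + 2.
520^1 ≡ 520 (mod 683)
520^2 ≡ 520^2 = 270400 ≡ 615 (mod 683)
520^4 ≡ 615^2 = 378225 ≡ 526 (mod 683)
520^8 ≡ 526^2 = 276676 ≡ 61 (mod 683)
520^16 ≡ 61^2 = 3721 ≡ 306 (mod 683)
520^22 = 520^16 · 520^4 · 520^2 ≡ 306 · 526 · 615 (mod 683).
Accumulate the product:
306 · 526 = 160956 ≡ 451
451 · 615 = 277365 ≡ 67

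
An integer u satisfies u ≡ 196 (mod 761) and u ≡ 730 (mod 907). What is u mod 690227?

761⁻¹ mod 907: 761*205 ≡ 1 (mod 907), so 761⁻¹ ≡ 205.
u = 196 + 761*((730 − 196)*205 mod 907) = 196 + 761*630 = 479626.
Check: 479626 mod 761 = 196, 479626 mod 907 = 730. ✓

479626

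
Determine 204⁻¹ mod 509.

Run the extended Euclidean algorithm:
509 = 2·204 + 101
204 = 2·101 + 2
101 = 50·2 + 1
2 = 2·1 + 0
gcd(204, 509) = 1, so the inverse exists.
Bézout: 1 = 101·509 − 252·204.
So 204⁻¹ ≡ −252 ≡ 257 (mod 509).

257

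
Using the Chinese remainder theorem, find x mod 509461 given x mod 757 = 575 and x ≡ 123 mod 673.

190582

757⁻¹ mod 673: 757*665 ≡ 1 (mod 673), so 757⁻¹ ≡ 665.
x = 575 + 757*((123 − 575)*665 mod 673) = 575 + 757*251 = 190582.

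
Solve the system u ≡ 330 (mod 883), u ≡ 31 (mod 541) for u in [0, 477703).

40065

883⁻¹ mod 541: 883·454 ≡ 1 (mod 541), so 883⁻¹ ≡ 454.
u = 330 + 883·((31 − 330)·454 mod 541) = 330 + 883·45 = 40065.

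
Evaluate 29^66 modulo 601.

454

Using repeated squaring:
66 in binary is 1000010, i.e. 66 = 64 + 2.
29^1 ≡ 29 (mod 601)
29^2 ≡ 29^2 = 841 ≡ 240 (mod 601)
29^4 ≡ 240^2 = 57600 ≡ 505 (mod 601)
29^8 ≡ 505^2 = 255025 ≡ 201 (mod 601)
29^16 ≡ 201^2 = 40401 ≡ 134 (mod 601)
29^32 ≡ 134^2 = 17956 ≡ 527 (mod 601)
29^64 ≡ 527^2 = 277729 ≡ 67 (mod 601)
29^66 = 29^64 × 29^2 ≡ 67 × 240 (mod 601).
67 × 240 = 16080 ≡ 454 (mod 601).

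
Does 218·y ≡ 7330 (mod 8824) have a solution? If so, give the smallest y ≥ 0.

gcd(218, 8824) = 2, and 2 | 7330, so solutions exist.
Divide through by 2: 109·y ≡ 3665 mod 4412.
109⁻¹ ≡ 1781 (mod 4412).
y ≡ 1781·3665 ≡ 2017 (mod 4412).
The smallest non-negative solution is y = 2017.

2017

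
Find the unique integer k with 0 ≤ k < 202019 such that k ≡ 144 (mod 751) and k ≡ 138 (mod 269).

751⁻¹ mod 269: 751×24 ≡ 1 (mod 269), so 751⁻¹ ≡ 24.
k = 144 + 751×((138 − 144)×24 mod 269) = 144 + 751×125 = 94019.
Check: 94019 mod 751 = 144, 94019 mod 269 = 138. ✓

94019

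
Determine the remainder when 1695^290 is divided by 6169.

1854

By square-and-multiply:
290 in binary is 100100010, i.e. 290 = 256 + 32 + 2.
1695^1 ≡ 1695 (mod 6169)
1695^2 ≡ 1695^2 = 2873025 ≡ 4440 (mod 6169)
1695^4 ≡ 4440^2 = 19713600 ≡ 3645 (mod 6169)
1695^8 ≡ 3645^2 = 13286025 ≡ 4168 (mod 6169)
1695^16 ≡ 4168^2 = 17372224 ≡ 320 (mod 6169)
1695^32 ≡ 320^2 = 102400 ≡ 3696 (mod 6169)
1695^64 ≡ 3696^2 = 13660416 ≡ 2250 (mod 6169)
1695^128 ≡ 2250^2 = 5062500 ≡ 3920 (mod 6169)
1695^256 ≡ 3920^2 = 15366400 ≡ 5590 (mod 6169)
1695^290 = 1695^256 · 1695^32 · 1695^2 ≡ 5590 · 3696 · 4440 (mod 6169).
Accumulate the product:
5590 · 3696 = 20660640 ≡ 659
659 · 4440 = 2925960 ≡ 1854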